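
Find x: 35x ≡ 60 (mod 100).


GCD(35, 100) = 5 divides 60
Divide: 7x ≡ 12 (mod 20)
x ≡ 16 (mod 20)


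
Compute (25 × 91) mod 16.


25 × 91 = 2275
2275 mod 16 = 3


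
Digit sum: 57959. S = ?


5 + 7 + 9 + 5 + 9 = 35


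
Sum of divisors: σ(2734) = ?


Divisors of 2734: 1, 2, 1367, 2734
Sum = 1 + 2 + 1367 + 2734 = 4104

σ(2734) = 4104


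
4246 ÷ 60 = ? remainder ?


4246 = 60 * 70 + 46
Check: 4200 + 46 = 4246

q = 70, r = 46


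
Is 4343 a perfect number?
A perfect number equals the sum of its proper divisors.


Proper divisors of 4343: 1, 43, 101
Sum = 1 + 43 + 101 = 145

No, 4343 is not perfect (145 ≠ 4343)


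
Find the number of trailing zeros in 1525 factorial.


floor(1525/5) = 305
floor(1525/25) = 61
floor(1525/125) = 12
floor(1525/625) = 2
Total = 380

380 trailing zeros


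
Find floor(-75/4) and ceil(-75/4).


-75/4 = -18.7500
floor = -19
ceil = -18

floor = -19, ceil = -18


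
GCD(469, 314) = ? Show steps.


469 = 1 * 314 + 155
314 = 2 * 155 + 4
155 = 38 * 4 + 3
4 = 1 * 3 + 1
3 = 3 * 1 + 0
GCD = 1


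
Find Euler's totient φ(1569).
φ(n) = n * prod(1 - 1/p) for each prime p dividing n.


1569 = 3 × 523
Prime factors: 3, 523
φ(1569) = 1569 × (1-1/3) × (1-1/523)
= 1569 × 2/3 × 522/523 = 1044

φ(1569) = 1044


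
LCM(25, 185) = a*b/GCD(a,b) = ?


GCD(25, 185) = 5
LCM = 25*185/5 = 4625/5 = 925

LCM = 925


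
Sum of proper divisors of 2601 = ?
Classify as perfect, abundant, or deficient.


Proper divisors: 1, 3, 9, 17, 51, 153, 289, 867
Sum = 1 + 3 + 9 + 17 + 51 + 153 + 289 + 867 = 1390
1390 < 2601 → deficient

s(2601) = 1390 (deficient)


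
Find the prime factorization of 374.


374 / 2 = 187
187 / 11 = 17
17 / 17 = 1
374 = 2 × 11 × 17


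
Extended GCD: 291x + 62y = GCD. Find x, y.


Tabular extended Euclidean (each row: r = 291*s + 62*t):
r=291, s=1, t=0
r=62, s=0, t=1
q=4: r=43, s=1, t=-4   [291*(1) + 62*(-4) = 43]
q=1: r=19, s=-1, t=5   [291*(-1) + 62*(5) = 19]
q=2: r=5, s=3, t=-14   [291*(3) + 62*(-14) = 5]
q=3: r=4, s=-10, t=47   [291*(-10) + 62*(47) = 4]
q=1: r=1, s=13, t=-61   [291*(13) + 62*(-61) = 1]
q=4: r=0, s=-62, t=291   [291*(-62) + 62*(291) = 0]
GCD = 1; from the row with r=1: x=13, y=-61
Check: 291*(13) + 62*(-61) = 3783 - 3782 = 1

GCD = 1, x = 13, y = -61


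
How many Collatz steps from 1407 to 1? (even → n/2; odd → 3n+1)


1407 → 4222 → 2111 → 6334 → 3167 → 9502 → 4751 → 14254 → 7127 → 21382 → 10691 → 32074 → 16037 → 48112 → 24056 → 12028 → 6014 → 3007 → 9022 → 4511 → 13534 → 6767 → 20302 → 10151 → 30454 → 15227 → 45682 → 22841 → 68524 → 34262 → 17131 → 51394 → 25697 → 77092 → 38546 → 19273 → 57820 → 28910 → 14455 → 43366 → 21683 → 65050 → 32525 → 97576 → 48788 → 24394 → 12197 → 36592 → 18296 → 9148 → 4574 → 2287 → 6862 → 3431 → 10294 → 5147 → 15442 → 7721 → 23164 → 11582 → 5791 → 17374 → 8687 → 26062 → 13031 → 39094 → 19547 → 58642 → 29321 → 87964 → 43982 → 21991 → 65974 → 32987 → 98962 → 49481 → 148444 → 74222 → 37111 → 111334 → 55667 → 167002 → 83501 → 250504 → 125252 → 62626 → 31313 → 93940 → 46970 → 23485 → 70456 → 35228 → 17614 → 8807 → 26422 → 13211 → 39634 → 19817 → 59452 → 29726 → 14863 → 44590 → 22295 → 66886 → 33443 → 100330 → 50165 → 150496 → 75248 → 37624 → 18812 → 9406 → 4703 → 14110 → 7055 → 21166 → 10583 → 31750 → 15875 → 47626 → 23813 → 71440 → 35720 → 17860 → 8930 → 4465 → 13396 → 6698 → 3349 → 10048 → 5024 → 2512 → 1256 → 628 → 314 → 157 → 472 → 236 → 118 → 59 → 178 → 89 → 268 → 134 → 67 → 202 → 101 → 304 → 152 → 76 → 38 → 19 → 58 → 29 → 88 → 44 → 22 → 11 → 34 → 17 → 52 → 26 → 13 → 40 → 20 → 10 → 5 → 16 → 8 → 4 → 2 → 1
Total steps = 171

171 steps


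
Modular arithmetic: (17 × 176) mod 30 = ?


17 × 176 = 2992
2992 mod 30 = 22


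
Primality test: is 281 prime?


Check divisors up to sqrt(281) = 16.7631
No divisors found.
281 is prime.

Yes, 281 is prime


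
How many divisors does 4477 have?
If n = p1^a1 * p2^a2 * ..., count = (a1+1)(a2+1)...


4477 = 11^2 × 37^1
d(4477) = (2+1) × (1+1) = 6

6 divisors


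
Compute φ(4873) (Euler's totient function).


4873 = 11 × 443
Prime factors: 11, 443
φ(4873) = 4873 × (1-1/11) × (1-1/443)
= 4873 × 10/11 × 442/443 = 4420

φ(4873) = 4420


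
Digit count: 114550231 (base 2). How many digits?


114550231 in base 2 = 110110100111110010111010111
Number of digits = 27

27 digits (base 2)


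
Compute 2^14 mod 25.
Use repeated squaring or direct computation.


2^1 mod 25 = 2
2^2 mod 25 = 4
2^3 mod 25 = 8
2^4 mod 25 = 16
2^5 mod 25 = 7
2^6 mod 25 = 14
2^7 mod 25 = 3
2^8 mod 25 = 6
2^9 mod 25 = 12
2^10 mod 25 = 24
2^11 mod 25 = 23
2^12 mod 25 = 21
2^13 mod 25 = 17
2^14 mod 25 = 9


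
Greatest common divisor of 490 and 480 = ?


490 = 1 * 480 + 10
480 = 48 * 10 + 0
GCD = 10


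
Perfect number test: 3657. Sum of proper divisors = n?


Proper divisors of 3657: 1, 3, 23, 53, 69, 159, 1219
Sum = 1 + 3 + 23 + 53 + 69 + 159 + 1219 = 1527

No, 3657 is not perfect (1527 ≠ 3657)


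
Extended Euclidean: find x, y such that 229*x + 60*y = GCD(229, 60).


Tabular extended Euclidean (each row: r = 229*s + 60*t):
r=229, s=1, t=0
r=60, s=0, t=1
q=3: r=49, s=1, t=-3   [229*(1) + 60*(-3) = 49]
q=1: r=11, s=-1, t=4   [229*(-1) + 60*(4) = 11]
q=4: r=5, s=5, t=-19   [229*(5) + 60*(-19) = 5]
q=2: r=1, s=-11, t=42   [229*(-11) + 60*(42) = 1]
q=5: r=0, s=60, t=-229   [229*(60) + 60*(-229) = 0]
GCD = 1; from the row with r=1: x=-11, y=42
Check: 229*(-11) + 60*(42) = -2519 + 2520 = 1

GCD = 1, x = -11, y = 42


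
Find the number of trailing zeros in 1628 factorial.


floor(1628/5) = 325
floor(1628/25) = 65
floor(1628/125) = 13
floor(1628/625) = 2
Total = 405

405 trailing zeros


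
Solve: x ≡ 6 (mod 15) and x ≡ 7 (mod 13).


M = 15*13 = 195
M1 = M/15 = 13, M2 = M/13 = 15
M1^(-1) mod 15 = 7, M2^(-1) mod 13 = 7
x = 6*13*7 + 7*15*7 = 1281
1281 mod 195 = 111
Check: 111 mod 15 = 6 ✓, 111 mod 13 = 7 ✓

x ≡ 111 (mod 195)


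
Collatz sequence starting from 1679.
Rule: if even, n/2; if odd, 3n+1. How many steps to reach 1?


1679 → 5038 → 2519 → 7558 → 3779 → 11338 → 5669 → 17008 → 8504 → 4252 → 2126 → 1063 → 3190 → 1595 → 4786 → 2393 → 7180 → 3590 → 1795 → 5386 → 2693 → 8080 → 4040 → 2020 → 1010 → 505 → 1516 → 758 → 379 → 1138 → 569 → 1708 → 854 → 427 → 1282 → 641 → 1924 → 962 → 481 → 1444 → 722 → 361 → 1084 → 542 → 271 → 814 → 407 → 1222 → 611 → 1834 → 917 → 2752 → 1376 → 688 → 344 → 172 → 86 → 43 → 130 → 65 → 196 → 98 → 49 → 148 → 74 → 37 → 112 → 56 → 28 → 14 → 7 → 22 → 11 → 34 → 17 → 52 → 26 → 13 → 40 → 20 → 10 → 5 → 16 → 8 → 4 → 2 → 1
Total steps = 86

86 steps


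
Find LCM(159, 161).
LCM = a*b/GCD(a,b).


GCD(159, 161) = 1
LCM = 159*161/1 = 25599/1 = 25599

LCM = 25599


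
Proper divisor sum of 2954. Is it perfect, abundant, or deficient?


Proper divisors: 1, 2, 7, 14, 211, 422, 1477
Sum = 1 + 2 + 7 + 14 + 211 + 422 + 1477 = 2134
2134 < 2954 → deficient

s(2954) = 2134 (deficient)


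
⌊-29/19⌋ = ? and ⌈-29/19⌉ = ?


-29/19 = -1.5263
floor = -2
ceil = -1

floor = -2, ceil = -1


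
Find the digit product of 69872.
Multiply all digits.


6 × 9 × 8 × 7 × 2 = 6048


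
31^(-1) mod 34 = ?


Use the extended Euclidean algorithm on (34, 31); each row r = 34*s + 31*t:
r=34, s=1, t=0
r=31, s=0, t=1
q=1: r=3, s=1, t=-1   [34*(1) + 31*(-1) = 3]
q=10: r=1, s=-10, t=11   [34*(-10) + 31*(11) = 1]
q=3: r=0, s=31, t=-34   [34*(31) + 31*(-34) = 0]
GCD = 1 with t = 11, so 31*(11) ≡ 1 (mod 34)
Inverse = 11 mod 34 = 11
Check: 31 * 11 = 341 ≡ 1 (mod 34)

31^(-1) ≡ 11 (mod 34)


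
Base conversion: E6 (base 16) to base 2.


E6 (base 16) = 230 (decimal)
230 (decimal) = 11100110 (base 2)


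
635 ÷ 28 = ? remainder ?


635 = 28 * 22 + 19
Check: 616 + 19 = 635

q = 22, r = 19


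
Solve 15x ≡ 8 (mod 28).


GCD(15, 28) = 1, unique solution
a^(-1) mod 28 = 15
x = 15 * 8 mod 28 = 8

x ≡ 8 (mod 28)


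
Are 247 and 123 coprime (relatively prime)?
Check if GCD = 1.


Euclidean algorithm:
247 = 2 * 123 + 1
123 = 123 * 1 + 0
GCD(247, 123) = 1

Yes, coprime (GCD = 1)


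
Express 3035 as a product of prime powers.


3035 / 5 = 607
607 / 607 = 1
3035 = 5 × 607


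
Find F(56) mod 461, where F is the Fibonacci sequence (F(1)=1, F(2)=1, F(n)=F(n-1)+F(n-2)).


F(k) mod 461 for k=1..56:
1, 1, 2, 3, 5, 8, 13, 21, 34, 55, 89, 144, 233, 377, 149, 65, 214, 279, 32, 311, 343, 193, 75, 268, 343, 150, 32, 182, 214, 396, 149, 84, 233, 317, 89, 406, 34, 440, 13, 453, 5, 458, 2, 460, 1, 0, 1, 1, 2, 3, 5, 8, 13, 21, 34, 55
F(56) mod 461 = 55


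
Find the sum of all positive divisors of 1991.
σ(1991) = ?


Divisors of 1991: 1, 11, 181, 1991
Sum = 1 + 11 + 181 + 1991 = 2184

σ(1991) = 2184


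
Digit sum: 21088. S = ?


2 + 1 + 0 + 8 + 8 = 19


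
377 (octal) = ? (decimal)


377 (base 8) = 255 (decimal)
255 (decimal) = 255 (base 10)


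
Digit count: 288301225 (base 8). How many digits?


288301225 in base 8 = 2113620251
Number of digits = 10

10 digits (base 8)


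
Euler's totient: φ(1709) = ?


1709 = 1709
Prime factors: 1709
φ(1709) = 1709 × (1-1/1709)
= 1709 × 1708/1709 = 1708

φ(1709) = 1708


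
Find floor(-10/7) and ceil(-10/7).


-10/7 = -1.4286
floor = -2
ceil = -1

floor = -2, ceil = -1


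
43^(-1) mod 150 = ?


Use the extended Euclidean algorithm on (150, 43); each row r = 150*s + 43*t:
r=150, s=1, t=0
r=43, s=0, t=1
q=3: r=21, s=1, t=-3   [150*(1) + 43*(-3) = 21]
q=2: r=1, s=-2, t=7   [150*(-2) + 43*(7) = 1]
q=21: r=0, s=43, t=-150   [150*(43) + 43*(-150) = 0]
GCD = 1 with t = 7, so 43*(7) ≡ 1 (mod 150)
Inverse = 7 mod 150 = 7
Check: 43 * 7 = 301 ≡ 1 (mod 150)

43^(-1) ≡ 7 (mod 150)


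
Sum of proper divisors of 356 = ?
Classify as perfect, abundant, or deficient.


Proper divisors: 1, 2, 4, 89, 178
Sum = 1 + 2 + 4 + 89 + 178 = 274
274 < 356 → deficient

s(356) = 274 (deficient)


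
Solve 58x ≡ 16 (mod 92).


GCD(58, 92) = 2 divides 16
Divide: 29x ≡ 8 (mod 46)
x ≡ 32 (mod 46)


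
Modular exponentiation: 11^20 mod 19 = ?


11^1 mod 19 = 11
11^2 mod 19 = 7
11^3 mod 19 = 1
11^4 mod 19 = 11
11^5 mod 19 = 7
11^6 mod 19 = 1
11^7 mod 19 = 11
11^8 mod 19 = 7
11^9 mod 19 = 1
11^10 mod 19 = 11
11^11 mod 19 = 7
11^12 mod 19 = 1
11^13 mod 19 = 11
11^14 mod 19 = 7
11^15 mod 19 = 1
11^16 mod 19 = 11
11^17 mod 19 = 7
11^18 mod 19 = 1
11^19 mod 19 = 11
11^20 mod 19 = 7


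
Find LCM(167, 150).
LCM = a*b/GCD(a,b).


GCD(167, 150) = 1
LCM = 167*150/1 = 25050/1 = 25050

LCM = 25050


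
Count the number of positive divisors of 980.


980 = 2^2 × 5^1 × 7^2
d(980) = (2+1) × (1+1) × (2+1) = 18

18 divisors


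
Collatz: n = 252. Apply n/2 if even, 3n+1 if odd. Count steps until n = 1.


252 → 126 → 63 → 190 → 95 → 286 → 143 → 430 → 215 → 646 → 323 → 970 → 485 → 1456 → 728 → 364 → 182 → 91 → 274 → 137 → 412 → 206 → 103 → 310 → 155 → 466 → 233 → 700 → 350 → 175 → 526 → 263 → 790 → 395 → 1186 → 593 → 1780 → 890 → 445 → 1336 → 668 → 334 → 167 → 502 → 251 → 754 → 377 → 1132 → 566 → 283 → 850 → 425 → 1276 → 638 → 319 → 958 → 479 → 1438 → 719 → 2158 → 1079 → 3238 → 1619 → 4858 → 2429 → 7288 → 3644 → 1822 → 911 → 2734 → 1367 → 4102 → 2051 → 6154 → 3077 → 9232 → 4616 → 2308 → 1154 → 577 → 1732 → 866 → 433 → 1300 → 650 → 325 → 976 → 488 → 244 → 122 → 61 → 184 → 92 → 46 → 23 → 70 → 35 → 106 → 53 → 160 → 80 → 40 → 20 → 10 → 5 → 16 → 8 → 4 → 2 → 1
Total steps = 109

109 steps


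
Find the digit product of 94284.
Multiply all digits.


9 × 4 × 2 × 8 × 4 = 2304


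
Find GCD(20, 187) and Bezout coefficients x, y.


Tabular extended Euclidean (each row: r = 20*s + 187*t):
r=20, s=1, t=0
r=187, s=0, t=1
q=0: r=20, s=1, t=0   [20*(1) + 187*(0) = 20]
q=9: r=7, s=-9, t=1   [20*(-9) + 187*(1) = 7]
q=2: r=6, s=19, t=-2   [20*(19) + 187*(-2) = 6]
q=1: r=1, s=-28, t=3   [20*(-28) + 187*(3) = 1]
q=6: r=0, s=187, t=-20   [20*(187) + 187*(-20) = 0]
GCD = 1; from the row with r=1: x=-28, y=3
Check: 20*(-28) + 187*(3) = -560 + 561 = 1

GCD = 1, x = -28, y = 3


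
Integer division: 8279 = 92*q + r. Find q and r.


8279 = 92 * 89 + 91
Check: 8188 + 91 = 8279

q = 89, r = 91


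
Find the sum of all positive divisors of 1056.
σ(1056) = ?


Divisors of 1056: 1, 2, 3, 4, 6, 8, 11, 12, 16, 22, 24, 32, 33, 44, 48, 66, 88, 96, 132, 176, 264, 352, 528, 1056
Sum = 1 + 2 + 3 + 4 + 6 + 8 + 11 + 12 + 16 + 22 + 24 + 32 + 33 + 44 + 48 + 66 + 88 + 96 + 132 + 176 + 264 + 352 + 528 + 1056 = 3024

σ(1056) = 3024


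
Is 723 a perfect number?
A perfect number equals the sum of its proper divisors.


Proper divisors of 723: 1, 3, 241
Sum = 1 + 3 + 241 = 245

No, 723 is not perfect (245 ≠ 723)


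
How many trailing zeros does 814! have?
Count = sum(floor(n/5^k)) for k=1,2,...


floor(814/5) = 162
floor(814/25) = 32
floor(814/125) = 6
floor(814/625) = 1
Total = 201

201 trailing zeros


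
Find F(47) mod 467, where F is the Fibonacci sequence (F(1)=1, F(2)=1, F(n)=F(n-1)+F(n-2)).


F(k) mod 467 for k=1..47:
1, 1, 2, 3, 5, 8, 13, 21, 34, 55, 89, 144, 233, 377, 143, 53, 196, 249, 445, 227, 205, 432, 170, 135, 305, 440, 278, 251, 62, 313, 375, 221, 129, 350, 12, 362, 374, 269, 176, 445, 154, 132, 286, 418, 237, 188, 425
F(47) mod 467 = 425


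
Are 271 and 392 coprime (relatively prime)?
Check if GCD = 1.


Euclidean algorithm:
392 = 1 * 271 + 121
271 = 2 * 121 + 29
121 = 4 * 29 + 5
29 = 5 * 5 + 4
5 = 1 * 4 + 1
4 = 4 * 1 + 0
GCD(271, 392) = 1

Yes, coprime (GCD = 1)


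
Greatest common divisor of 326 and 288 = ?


326 = 1 * 288 + 38
288 = 7 * 38 + 22
38 = 1 * 22 + 16
22 = 1 * 16 + 6
16 = 2 * 6 + 4
6 = 1 * 4 + 2
4 = 2 * 2 + 0
GCD = 2


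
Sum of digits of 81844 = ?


8 + 1 + 8 + 4 + 4 = 25


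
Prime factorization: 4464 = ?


4464 / 2 = 2232
2232 / 2 = 1116
1116 / 2 = 558
558 / 2 = 279
279 / 3 = 93
93 / 3 = 31
31 / 31 = 1
4464 = 2^4 × 3^2 × 31


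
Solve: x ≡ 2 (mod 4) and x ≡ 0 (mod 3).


M = 4*3 = 12
M1 = M/4 = 3, M2 = M/3 = 4
M1^(-1) mod 4 = 3, M2^(-1) mod 3 = 1
x = 2*3*3 + 0*4*1 = 18
18 mod 12 = 6
Check: 6 mod 4 = 2 ✓, 6 mod 3 = 0 ✓

x ≡ 6 (mod 12)


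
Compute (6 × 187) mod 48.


6 × 187 = 1122
1122 mod 48 = 18


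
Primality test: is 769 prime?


Check divisors up to sqrt(769) = 27.7308
No divisors found.
769 is prime.

Yes, 769 is prime


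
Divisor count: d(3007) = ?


3007 = 31^1 × 97^1
d(3007) = (1+1) × (1+1) = 4

4 divisors


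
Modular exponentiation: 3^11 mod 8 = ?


3^1 mod 8 = 3
3^2 mod 8 = 1
3^3 mod 8 = 3
3^4 mod 8 = 1
3^5 mod 8 = 3
3^6 mod 8 = 1
3^7 mod 8 = 3
3^8 mod 8 = 1
3^9 mod 8 = 3
3^10 mod 8 = 1
3^11 mod 8 = 3


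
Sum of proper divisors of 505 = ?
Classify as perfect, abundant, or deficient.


Proper divisors: 1, 5, 101
Sum = 1 + 5 + 101 = 107
107 < 505 → deficient

s(505) = 107 (deficient)


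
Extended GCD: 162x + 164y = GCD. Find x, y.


Tabular extended Euclidean (each row: r = 162*s + 164*t):
r=162, s=1, t=0
r=164, s=0, t=1
q=0: r=162, s=1, t=0   [162*(1) + 164*(0) = 162]
q=1: r=2, s=-1, t=1   [162*(-1) + 164*(1) = 2]
q=81: r=0, s=82, t=-81   [162*(82) + 164*(-81) = 0]
GCD = 2; from the row with r=2: x=-1, y=1
Check: 162*(-1) + 164*(1) = -162 + 164 = 2

GCD = 2, x = -1, y = 1


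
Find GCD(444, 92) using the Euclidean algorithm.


444 = 4 * 92 + 76
92 = 1 * 76 + 16
76 = 4 * 16 + 12
16 = 1 * 12 + 4
12 = 3 * 4 + 0
GCD = 4


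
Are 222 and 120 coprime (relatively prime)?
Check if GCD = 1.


Euclidean algorithm:
222 = 1 * 120 + 102
120 = 1 * 102 + 18
102 = 5 * 18 + 12
18 = 1 * 12 + 6
12 = 2 * 6 + 0
GCD(222, 120) = 6

No, not coprime (GCD = 6)


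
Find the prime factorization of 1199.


1199 / 11 = 109
109 / 109 = 1
1199 = 11 × 109


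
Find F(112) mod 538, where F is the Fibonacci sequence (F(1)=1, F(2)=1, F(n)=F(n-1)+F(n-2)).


F(k) mod 538 for k=1..112:
1, 1, 2, 3, 5, 8, 13, 21, 34, 55, 89, 144, 233, 377, 72, 449, 521, 432, 415, 309, 186, 495, 143, 100, 243, 343, 48, 391, 439, 292, 193, 485, 140, 87, 227, 314, 3, 317, 320, 99, 419, 518, 399, 379, 240, 81, 321, 402, 185, 49, 234, 283, 517, 262, 241, 503, 206, 171, 377, 10, 387, 397, 246, 105, 351, 456, 269, 187, 456, 105, 23, 128, 151, 279, 430, 171, 63, 234, 297, 531, 290, 283, 35, 318, 353, 133, 486, 81, 29, 110, 139, 249, 388, 99, 487, 48, 535, 45, 42, 87, 129, 216, 345, 23, 368, 391, 221, 74, 295, 369, 126, 495
F(112) mod 538 = 495


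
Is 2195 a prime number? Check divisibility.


2195 / 5 = 439 (exact division)
2195 is NOT prime.

No, 2195 is not prime


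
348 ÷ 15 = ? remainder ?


348 = 15 * 23 + 3
Check: 345 + 3 = 348

q = 23, r = 3


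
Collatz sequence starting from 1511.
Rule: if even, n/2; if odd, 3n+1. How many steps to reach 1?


1511 → 4534 → 2267 → 6802 → 3401 → 10204 → 5102 → 2551 → 7654 → 3827 → 11482 → 5741 → 17224 → 8612 → 4306 → 2153 → 6460 → 3230 → 1615 → 4846 → 2423 → 7270 → 3635 → 10906 → 5453 → 16360 → 8180 → 4090 → 2045 → 6136 → 3068 → 1534 → 767 → 2302 → 1151 → 3454 → 1727 → 5182 → 2591 → 7774 → 3887 → 11662 → 5831 → 17494 → 8747 → 26242 → 13121 → 39364 → 19682 → 9841 → 29524 → 14762 → 7381 → 22144 → 11072 → 5536 → 2768 → 1384 → 692 → 346 → 173 → 520 → 260 → 130 → 65 → 196 → 98 → 49 → 148 → 74 → 37 → 112 → 56 → 28 → 14 → 7 → 22 → 11 → 34 → 17 → 52 → 26 → 13 → 40 → 20 → 10 → 5 → 16 → 8 → 4 → 2 → 1
Total steps = 91

91 steps


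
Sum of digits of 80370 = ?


8 + 0 + 3 + 7 + 0 = 18


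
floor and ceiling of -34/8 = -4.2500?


-34/8 = -4.2500
floor = -5
ceil = -4

floor = -5, ceil = -4


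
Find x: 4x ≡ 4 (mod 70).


GCD(4, 70) = 2 divides 4
Divide: 2x ≡ 2 (mod 35)
x ≡ 1 (mod 35)


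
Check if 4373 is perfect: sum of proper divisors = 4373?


Proper divisors of 4373: 1
Sum = 1 = 1

No, 4373 is not perfect (1 ≠ 4373)


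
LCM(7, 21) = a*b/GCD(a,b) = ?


GCD(7, 21) = 7
LCM = 7*21/7 = 147/7 = 21

LCM = 21


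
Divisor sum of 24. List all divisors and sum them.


Divisors of 24: 1, 2, 3, 4, 6, 8, 12, 24
Sum = 1 + 2 + 3 + 4 + 6 + 8 + 12 + 24 = 60

σ(24) = 60


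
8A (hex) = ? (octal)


8A (base 16) = 138 (decimal)
138 (decimal) = 212 (base 8)


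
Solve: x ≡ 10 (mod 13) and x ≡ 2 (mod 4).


M = 13*4 = 52
M1 = M/13 = 4, M2 = M/4 = 13
M1^(-1) mod 13 = 10, M2^(-1) mod 4 = 1
x = 10*4*10 + 2*13*1 = 426
426 mod 52 = 10
Check: 10 mod 13 = 10 ✓, 10 mod 4 = 2 ✓

x ≡ 10 (mod 52)


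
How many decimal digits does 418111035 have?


418111035 has 9 digits in base 10
floor(log10(418111035)) + 1 = floor(8.6213) + 1 = 9

9 digits (base 10)


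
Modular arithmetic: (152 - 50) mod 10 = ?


152 - 50 = 102
102 mod 10 = 2


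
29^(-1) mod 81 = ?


Use the extended Euclidean algorithm on (81, 29); each row r = 81*s + 29*t:
r=81, s=1, t=0
r=29, s=0, t=1
q=2: r=23, s=1, t=-2   [81*(1) + 29*(-2) = 23]
q=1: r=6, s=-1, t=3   [81*(-1) + 29*(3) = 6]
q=3: r=5, s=4, t=-11   [81*(4) + 29*(-11) = 5]
q=1: r=1, s=-5, t=14   [81*(-5) + 29*(14) = 1]
q=5: r=0, s=29, t=-81   [81*(29) + 29*(-81) = 0]
GCD = 1 with t = 14, so 29*(14) ≡ 1 (mod 81)
Inverse = 14 mod 81 = 14
Check: 29 * 14 = 406 ≡ 1 (mod 81)

29^(-1) ≡ 14 (mod 81)


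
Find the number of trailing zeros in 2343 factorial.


floor(2343/5) = 468
floor(2343/25) = 93
floor(2343/125) = 18
floor(2343/625) = 3
Total = 582

582 trailing zeros


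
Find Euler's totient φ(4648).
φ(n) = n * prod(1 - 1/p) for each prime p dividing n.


4648 = 2^3 × 7 × 83
Prime factors: 2, 7, 83
φ(4648) = 4648 × (1-1/2) × (1-1/7) × (1-1/83)
= 4648 × 1/2 × 6/7 × 82/83 = 1968

φ(4648) = 1968


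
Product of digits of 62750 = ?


6 × 2 × 7 × 5 × 0 = 0


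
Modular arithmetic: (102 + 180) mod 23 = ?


102 + 180 = 282
282 mod 23 = 6


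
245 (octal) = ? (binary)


245 (base 8) = 165 (decimal)
165 (decimal) = 10100101 (base 2)


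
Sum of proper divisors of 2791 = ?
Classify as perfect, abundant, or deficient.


Proper divisors: 1
Sum = 1 = 1
1 < 2791 → deficient

s(2791) = 1 (deficient)


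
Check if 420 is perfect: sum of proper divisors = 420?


Proper divisors of 420: 1, 2, 3, 4, 5, 6, 7, 10, 12, 14, 15, 20, 21, 28, 30, 35, 42, 60, 70, 84, 105, 140, 210
Sum = 1 + 2 + 3 + 4 + 5 + 6 + 7 + 10 + 12 + 14 + 15 + 20 + 21 + 28 + 30 + 35 + 42 + 60 + 70 + 84 + 105 + 140 + 210 = 924

No, 420 is not perfect (924 ≠ 420)


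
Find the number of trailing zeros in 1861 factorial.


floor(1861/5) = 372
floor(1861/25) = 74
floor(1861/125) = 14
floor(1861/625) = 2
Total = 462

462 trailing zeros


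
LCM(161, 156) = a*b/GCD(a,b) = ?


GCD(161, 156) = 1
LCM = 161*156/1 = 25116/1 = 25116

LCM = 25116


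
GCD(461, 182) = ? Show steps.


461 = 2 * 182 + 97
182 = 1 * 97 + 85
97 = 1 * 85 + 12
85 = 7 * 12 + 1
12 = 12 * 1 + 0
GCD = 1


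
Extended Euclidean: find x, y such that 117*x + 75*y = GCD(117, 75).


Tabular extended Euclidean (each row: r = 117*s + 75*t):
r=117, s=1, t=0
r=75, s=0, t=1
q=1: r=42, s=1, t=-1   [117*(1) + 75*(-1) = 42]
q=1: r=33, s=-1, t=2   [117*(-1) + 75*(2) = 33]
q=1: r=9, s=2, t=-3   [117*(2) + 75*(-3) = 9]
q=3: r=6, s=-7, t=11   [117*(-7) + 75*(11) = 6]
q=1: r=3, s=9, t=-14   [117*(9) + 75*(-14) = 3]
q=2: r=0, s=-25, t=39   [117*(-25) + 75*(39) = 0]
GCD = 3; from the row with r=3: x=9, y=-14
Check: 117*(9) + 75*(-14) = 1053 - 1050 = 3

GCD = 3, x = 9, y = -14


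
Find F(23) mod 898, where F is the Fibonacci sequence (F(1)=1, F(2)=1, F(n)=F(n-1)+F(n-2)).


F(k) mod 898 for k=1..23:
1, 1, 2, 3, 5, 8, 13, 21, 34, 55, 89, 144, 233, 377, 610, 89, 699, 788, 589, 479, 170, 649, 819
F(23) mod 898 = 819


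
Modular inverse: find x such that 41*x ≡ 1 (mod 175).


Use the extended Euclidean algorithm on (175, 41); each row r = 175*s + 41*t:
r=175, s=1, t=0
r=41, s=0, t=1
q=4: r=11, s=1, t=-4   [175*(1) + 41*(-4) = 11]
q=3: r=8, s=-3, t=13   [175*(-3) + 41*(13) = 8]
q=1: r=3, s=4, t=-17   [175*(4) + 41*(-17) = 3]
q=2: r=2, s=-11, t=47   [175*(-11) + 41*(47) = 2]
q=1: r=1, s=15, t=-64   [175*(15) + 41*(-64) = 1]
q=2: r=0, s=-41, t=175   [175*(-41) + 41*(175) = 0]
GCD = 1 with t = -64, so 41*(-64) ≡ 1 (mod 175)
Inverse = -64 mod 175 = 111
Check: 41 * 111 = 4551 ≡ 1 (mod 175)

41^(-1) ≡ 111 (mod 175)


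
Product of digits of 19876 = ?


1 × 9 × 8 × 7 × 6 = 3024


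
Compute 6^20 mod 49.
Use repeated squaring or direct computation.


6^1 mod 49 = 6
6^2 mod 49 = 36
6^3 mod 49 = 20
6^4 mod 49 = 22
6^5 mod 49 = 34
6^6 mod 49 = 8
6^7 mod 49 = 48
6^8 mod 49 = 43
6^9 mod 49 = 13
6^10 mod 49 = 29
6^11 mod 49 = 27
6^12 mod 49 = 15
6^13 mod 49 = 41
6^14 mod 49 = 1
6^15 mod 49 = 6
6^16 mod 49 = 36
6^17 mod 49 = 20
6^18 mod 49 = 22
6^19 mod 49 = 34
6^20 mod 49 = 8


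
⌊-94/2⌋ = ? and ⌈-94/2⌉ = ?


-94/2 = -47.0000
floor = -47
ceil = -47

floor = -47, ceil = -47


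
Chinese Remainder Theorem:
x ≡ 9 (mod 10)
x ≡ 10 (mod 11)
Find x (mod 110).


M = 10*11 = 110
M1 = M/10 = 11, M2 = M/11 = 10
M1^(-1) mod 10 = 1, M2^(-1) mod 11 = 10
x = 9*11*1 + 10*10*10 = 1099
1099 mod 110 = 109
Check: 109 mod 10 = 9 ✓, 109 mod 11 = 10 ✓

x ≡ 109 (mod 110)


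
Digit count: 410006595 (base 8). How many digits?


410006595 in base 8 = 3034032103
Number of digits = 10

10 digits (base 8)


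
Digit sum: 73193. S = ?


7 + 3 + 1 + 9 + 3 = 23


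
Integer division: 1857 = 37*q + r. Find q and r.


1857 = 37 * 50 + 7
Check: 1850 + 7 = 1857

q = 50, r = 7


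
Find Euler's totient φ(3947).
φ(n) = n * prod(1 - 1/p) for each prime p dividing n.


3947 = 3947
Prime factors: 3947
φ(3947) = 3947 × (1-1/3947)
= 3947 × 3946/3947 = 3946

φ(3947) = 3946


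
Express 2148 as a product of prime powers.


2148 / 2 = 1074
1074 / 2 = 537
537 / 3 = 179
179 / 179 = 1
2148 = 2^2 × 3 × 179


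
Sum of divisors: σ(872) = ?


Divisors of 872: 1, 2, 4, 8, 109, 218, 436, 872
Sum = 1 + 2 + 4 + 8 + 109 + 218 + 436 + 872 = 1650

σ(872) = 1650


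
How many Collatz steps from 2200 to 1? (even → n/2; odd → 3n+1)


2200 → 1100 → 550 → 275 → 826 → 413 → 1240 → 620 → 310 → 155 → 466 → 233 → 700 → 350 → 175 → 526 → 263 → 790 → 395 → 1186 → 593 → 1780 → 890 → 445 → 1336 → 668 → 334 → 167 → 502 → 251 → 754 → 377 → 1132 → 566 → 283 → 850 → 425 → 1276 → 638 → 319 → 958 → 479 → 1438 → 719 → 2158 → 1079 → 3238 → 1619 → 4858 → 2429 → 7288 → 3644 → 1822 → 911 → 2734 → 1367 → 4102 → 2051 → 6154 → 3077 → 9232 → 4616 → 2308 → 1154 → 577 → 1732 → 866 → 433 → 1300 → 650 → 325 → 976 → 488 → 244 → 122 → 61 → 184 → 92 → 46 → 23 → 70 → 35 → 106 → 53 → 160 → 80 → 40 → 20 → 10 → 5 → 16 → 8 → 4 → 2 → 1
Total steps = 94

94 steps


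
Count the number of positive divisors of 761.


761 = 761^1
d(761) = (1+1) = 2

2 divisors


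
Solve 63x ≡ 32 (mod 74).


GCD(63, 74) = 1, unique solution
a^(-1) mod 74 = 47
x = 47 * 32 mod 74 = 24

x ≡ 24 (mod 74)


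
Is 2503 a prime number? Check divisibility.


Check divisors up to sqrt(2503) = 50.0300
No divisors found.
2503 is prime.

Yes, 2503 is prime


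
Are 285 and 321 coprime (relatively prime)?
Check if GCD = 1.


Euclidean algorithm:
321 = 1 * 285 + 36
285 = 7 * 36 + 33
36 = 1 * 33 + 3
33 = 11 * 3 + 0
GCD(285, 321) = 3

No, not coprime (GCD = 3)


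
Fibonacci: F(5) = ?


Sequence: 1, 1, 2, 3, 5
F(5) = 5


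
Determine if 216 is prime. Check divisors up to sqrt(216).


216 / 2 = 108 (exact division)
216 is NOT prime.

No, 216 is not prime


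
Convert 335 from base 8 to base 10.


335 (base 8) = 221 (decimal)
221 (decimal) = 221 (base 10)


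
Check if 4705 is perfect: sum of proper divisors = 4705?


Proper divisors of 4705: 1, 5, 941
Sum = 1 + 5 + 941 = 947

No, 4705 is not perfect (947 ≠ 4705)


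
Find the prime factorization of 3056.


3056 / 2 = 1528
1528 / 2 = 764
764 / 2 = 382
382 / 2 = 191
191 / 191 = 1
3056 = 2^4 × 191


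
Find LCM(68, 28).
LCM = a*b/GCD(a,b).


GCD(68, 28) = 4
LCM = 68*28/4 = 1904/4 = 476

LCM = 476


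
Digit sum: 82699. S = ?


8 + 2 + 6 + 9 + 9 = 34


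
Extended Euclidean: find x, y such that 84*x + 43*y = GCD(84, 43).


Tabular extended Euclidean (each row: r = 84*s + 43*t):
r=84, s=1, t=0
r=43, s=0, t=1
q=1: r=41, s=1, t=-1   [84*(1) + 43*(-1) = 41]
q=1: r=2, s=-1, t=2   [84*(-1) + 43*(2) = 2]
q=20: r=1, s=21, t=-41   [84*(21) + 43*(-41) = 1]
q=2: r=0, s=-43, t=84   [84*(-43) + 43*(84) = 0]
GCD = 1; from the row with r=1: x=21, y=-41
Check: 84*(21) + 43*(-41) = 1764 - 1763 = 1

GCD = 1, x = 21, y = -41


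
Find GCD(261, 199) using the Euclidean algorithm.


261 = 1 * 199 + 62
199 = 3 * 62 + 13
62 = 4 * 13 + 10
13 = 1 * 10 + 3
10 = 3 * 3 + 1
3 = 3 * 1 + 0
GCD = 1


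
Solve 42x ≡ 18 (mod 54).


GCD(42, 54) = 6 divides 18
Divide: 7x ≡ 3 (mod 9)
x ≡ 3 (mod 9)


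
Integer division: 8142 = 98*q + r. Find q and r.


8142 = 98 * 83 + 8
Check: 8134 + 8 = 8142

q = 83, r = 8


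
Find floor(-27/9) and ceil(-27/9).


-27/9 = -3.0000
floor = -3
ceil = -3

floor = -3, ceil = -3


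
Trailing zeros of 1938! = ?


floor(1938/5) = 387
floor(1938/25) = 77
floor(1938/125) = 15
floor(1938/625) = 3
Total = 482

482 trailing zeros


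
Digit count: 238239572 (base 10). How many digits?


238239572 has 9 digits in base 10
floor(log10(238239572)) + 1 = floor(8.3770) + 1 = 9

9 digits (base 10)


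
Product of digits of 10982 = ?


1 × 0 × 9 × 8 × 2 = 0


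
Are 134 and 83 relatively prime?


Euclidean algorithm:
134 = 1 * 83 + 51
83 = 1 * 51 + 32
51 = 1 * 32 + 19
32 = 1 * 19 + 13
19 = 1 * 13 + 6
13 = 2 * 6 + 1
6 = 6 * 1 + 0
GCD(134, 83) = 1

Yes, coprime (GCD = 1)


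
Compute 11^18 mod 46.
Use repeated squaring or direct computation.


11^1 mod 46 = 11
11^2 mod 46 = 29
11^3 mod 46 = 43
11^4 mod 46 = 13
11^5 mod 46 = 5
11^6 mod 46 = 9
11^7 mod 46 = 7
11^8 mod 46 = 31
11^9 mod 46 = 19
11^10 mod 46 = 25
11^11 mod 46 = 45
11^12 mod 46 = 35
11^13 mod 46 = 17
11^14 mod 46 = 3
11^15 mod 46 = 33
11^16 mod 46 = 41
11^17 mod 46 = 37
11^18 mod 46 = 39


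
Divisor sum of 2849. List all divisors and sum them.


Divisors of 2849: 1, 7, 11, 37, 77, 259, 407, 2849
Sum = 1 + 7 + 11 + 37 + 77 + 259 + 407 + 2849 = 3648

σ(2849) = 3648


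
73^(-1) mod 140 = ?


Use the extended Euclidean algorithm on (140, 73); each row r = 140*s + 73*t:
r=140, s=1, t=0
r=73, s=0, t=1
q=1: r=67, s=1, t=-1   [140*(1) + 73*(-1) = 67]
q=1: r=6, s=-1, t=2   [140*(-1) + 73*(2) = 6]
q=11: r=1, s=12, t=-23   [140*(12) + 73*(-23) = 1]
q=6: r=0, s=-73, t=140   [140*(-73) + 73*(140) = 0]
GCD = 1 with t = -23, so 73*(-23) ≡ 1 (mod 140)
Inverse = -23 mod 140 = 117
Check: 73 * 117 = 8541 ≡ 1 (mod 140)

73^(-1) ≡ 117 (mod 140)


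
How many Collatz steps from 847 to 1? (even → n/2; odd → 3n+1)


847 → 2542 → 1271 → 3814 → 1907 → 5722 → 2861 → 8584 → 4292 → 2146 → 1073 → 3220 → 1610 → 805 → 2416 → 1208 → 604 → 302 → 151 → 454 → 227 → 682 → 341 → 1024 → 512 → 256 → 128 → 64 → 32 → 16 → 8 → 4 → 2 → 1
Total steps = 33

33 steps


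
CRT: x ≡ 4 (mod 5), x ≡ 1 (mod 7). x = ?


M = 5*7 = 35
M1 = M/5 = 7, M2 = M/7 = 5
M1^(-1) mod 5 = 3, M2^(-1) mod 7 = 3
x = 4*7*3 + 1*5*3 = 99
99 mod 35 = 29
Check: 29 mod 5 = 4 ✓, 29 mod 7 = 1 ✓

x ≡ 29 (mod 35)


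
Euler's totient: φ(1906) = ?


1906 = 2 × 953
Prime factors: 2, 953
φ(1906) = 1906 × (1-1/2) × (1-1/953)
= 1906 × 1/2 × 952/953 = 952

φ(1906) = 952


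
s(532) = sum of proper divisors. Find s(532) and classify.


Proper divisors: 1, 2, 4, 7, 14, 19, 28, 38, 76, 133, 266
Sum = 1 + 2 + 4 + 7 + 14 + 19 + 28 + 38 + 76 + 133 + 266 = 588
588 > 532 → abundant

s(532) = 588 (abundant)


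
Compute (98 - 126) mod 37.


98 - 126 = -28
-28 mod 37 = 9


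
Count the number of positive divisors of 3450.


3450 = 2^1 × 3^1 × 5^2 × 23^1
d(3450) = (1+1) × (1+1) × (2+1) × (1+1) = 24

24 divisors


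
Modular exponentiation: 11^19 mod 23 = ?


11^1 mod 23 = 11
11^2 mod 23 = 6
11^3 mod 23 = 20
11^4 mod 23 = 13
11^5 mod 23 = 5
11^6 mod 23 = 9
11^7 mod 23 = 7
11^8 mod 23 = 8
11^9 mod 23 = 19
11^10 mod 23 = 2
11^11 mod 23 = 22
11^12 mod 23 = 12
11^13 mod 23 = 17
11^14 mod 23 = 3
11^15 mod 23 = 10
11^16 mod 23 = 18
11^17 mod 23 = 14
11^18 mod 23 = 16
11^19 mod 23 = 15


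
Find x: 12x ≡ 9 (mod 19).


GCD(12, 19) = 1, unique solution
a^(-1) mod 19 = 8
x = 8 * 9 mod 19 = 15

x ≡ 15 (mod 19)


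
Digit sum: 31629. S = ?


3 + 1 + 6 + 2 + 9 = 21


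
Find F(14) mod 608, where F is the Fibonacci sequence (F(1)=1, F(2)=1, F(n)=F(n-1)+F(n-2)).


F(k) mod 608 for k=1..14:
1, 1, 2, 3, 5, 8, 13, 21, 34, 55, 89, 144, 233, 377
F(14) mod 608 = 377


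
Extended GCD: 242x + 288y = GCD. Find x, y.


Tabular extended Euclidean (each row: r = 242*s + 288*t):
r=242, s=1, t=0
r=288, s=0, t=1
q=0: r=242, s=1, t=0   [242*(1) + 288*(0) = 242]
q=1: r=46, s=-1, t=1   [242*(-1) + 288*(1) = 46]
q=5: r=12, s=6, t=-5   [242*(6) + 288*(-5) = 12]
q=3: r=10, s=-19, t=16   [242*(-19) + 288*(16) = 10]
q=1: r=2, s=25, t=-21   [242*(25) + 288*(-21) = 2]
q=5: r=0, s=-144, t=121   [242*(-144) + 288*(121) = 0]
GCD = 2; from the row with r=2: x=25, y=-21
Check: 242*(25) + 288*(-21) = 6050 - 6048 = 2

GCD = 2, x = 25, y = -21


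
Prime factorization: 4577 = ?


4577 / 23 = 199
199 / 199 = 1
4577 = 23 × 199


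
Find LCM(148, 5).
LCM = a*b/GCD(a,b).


GCD(148, 5) = 1
LCM = 148*5/1 = 740/1 = 740

LCM = 740


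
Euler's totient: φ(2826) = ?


2826 = 2 × 3^2 × 157
Prime factors: 2, 3, 157
φ(2826) = 2826 × (1-1/2) × (1-1/3) × (1-1/157)
= 2826 × 1/2 × 2/3 × 156/157 = 936

φ(2826) = 936


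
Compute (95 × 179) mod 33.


95 × 179 = 17005
17005 mod 33 = 10


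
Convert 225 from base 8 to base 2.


225 (base 8) = 149 (decimal)
149 (decimal) = 10010101 (base 2)


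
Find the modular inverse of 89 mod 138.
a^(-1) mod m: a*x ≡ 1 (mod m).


Use the extended Euclidean algorithm on (138, 89); each row r = 138*s + 89*t:
r=138, s=1, t=0
r=89, s=0, t=1
q=1: r=49, s=1, t=-1   [138*(1) + 89*(-1) = 49]
q=1: r=40, s=-1, t=2   [138*(-1) + 89*(2) = 40]
q=1: r=9, s=2, t=-3   [138*(2) + 89*(-3) = 9]
q=4: r=4, s=-9, t=14   [138*(-9) + 89*(14) = 4]
q=2: r=1, s=20, t=-31   [138*(20) + 89*(-31) = 1]
q=4: r=0, s=-89, t=138   [138*(-89) + 89*(138) = 0]
GCD = 1 with t = -31, so 89*(-31) ≡ 1 (mod 138)
Inverse = -31 mod 138 = 107
Check: 89 * 107 = 9523 ≡ 1 (mod 138)

89^(-1) ≡ 107 (mod 138)


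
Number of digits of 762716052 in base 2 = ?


762716052 in base 2 = 101101011101100001111110010100
Number of digits = 30

30 digits (base 2)


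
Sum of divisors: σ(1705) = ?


Divisors of 1705: 1, 5, 11, 31, 55, 155, 341, 1705
Sum = 1 + 5 + 11 + 31 + 55 + 155 + 341 + 1705 = 2304

σ(1705) = 2304


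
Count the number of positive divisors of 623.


623 = 7^1 × 89^1
d(623) = (1+1) × (1+1) = 4

4 divisors


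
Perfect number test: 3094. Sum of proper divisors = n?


Proper divisors of 3094: 1, 2, 7, 13, 14, 17, 26, 34, 91, 119, 182, 221, 238, 442, 1547
Sum = 1 + 2 + 7 + 13 + 14 + 17 + 26 + 34 + 91 + 119 + 182 + 221 + 238 + 442 + 1547 = 2954

No, 3094 is not perfect (2954 ≠ 3094)


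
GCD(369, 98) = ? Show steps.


369 = 3 * 98 + 75
98 = 1 * 75 + 23
75 = 3 * 23 + 6
23 = 3 * 6 + 5
6 = 1 * 5 + 1
5 = 5 * 1 + 0
GCD = 1


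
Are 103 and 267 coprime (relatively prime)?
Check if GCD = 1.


Euclidean algorithm:
267 = 2 * 103 + 61
103 = 1 * 61 + 42
61 = 1 * 42 + 19
42 = 2 * 19 + 4
19 = 4 * 4 + 3
4 = 1 * 3 + 1
3 = 3 * 1 + 0
GCD(103, 267) = 1

Yes, coprime (GCD = 1)


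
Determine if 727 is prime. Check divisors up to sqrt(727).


Check divisors up to sqrt(727) = 26.9629
No divisors found.
727 is prime.

Yes, 727 is prime


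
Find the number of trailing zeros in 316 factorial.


floor(316/5) = 63
floor(316/25) = 12
floor(316/125) = 2
Total = 77

77 trailing zeros


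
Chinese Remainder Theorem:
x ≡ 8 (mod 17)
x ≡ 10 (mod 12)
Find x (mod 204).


M = 17*12 = 204
M1 = M/17 = 12, M2 = M/12 = 17
M1^(-1) mod 17 = 10, M2^(-1) mod 12 = 5
x = 8*12*10 + 10*17*5 = 1810
1810 mod 204 = 178
Check: 178 mod 17 = 8 ✓, 178 mod 12 = 10 ✓

x ≡ 178 (mod 204)


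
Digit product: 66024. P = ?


6 × 6 × 0 × 2 × 4 = 0


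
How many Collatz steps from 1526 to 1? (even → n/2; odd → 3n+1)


1526 → 763 → 2290 → 1145 → 3436 → 1718 → 859 → 2578 → 1289 → 3868 → 1934 → 967 → 2902 → 1451 → 4354 → 2177 → 6532 → 3266 → 1633 → 4900 → 2450 → 1225 → 3676 → 1838 → 919 → 2758 → 1379 → 4138 → 2069 → 6208 → 3104 → 1552 → 776 → 388 → 194 → 97 → 292 → 146 → 73 → 220 → 110 → 55 → 166 → 83 → 250 → 125 → 376 → 188 → 94 → 47 → 142 → 71 → 214 → 107 → 322 → 161 → 484 → 242 → 121 → 364 → 182 → 91 → 274 → 137 → 412 → 206 → 103 → 310 → 155 → 466 → 233 → 700 → 350 → 175 → 526 → 263 → 790 → 395 → 1186 → 593 → 1780 → 890 → 445 → 1336 → 668 → 334 → 167 → 502 → 251 → 754 → 377 → 1132 → 566 → 283 → 850 → 425 → 1276 → 638 → 319 → 958 → 479 → 1438 → 719 → 2158 → 1079 → 3238 → 1619 → 4858 → 2429 → 7288 → 3644 → 1822 → 911 → 2734 → 1367 → 4102 → 2051 → 6154 → 3077 → 9232 → 4616 → 2308 → 1154 → 577 → 1732 → 866 → 433 → 1300 → 650 → 325 → 976 → 488 → 244 → 122 → 61 → 184 → 92 → 46 → 23 → 70 → 35 → 106 → 53 → 160 → 80 → 40 → 20 → 10 → 5 → 16 → 8 → 4 → 2 → 1
Total steps = 153

153 steps


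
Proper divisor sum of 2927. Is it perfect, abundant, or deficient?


Proper divisors: 1
Sum = 1 = 1
1 < 2927 → deficient

s(2927) = 1 (deficient)


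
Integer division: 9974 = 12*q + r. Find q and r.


9974 = 12 * 831 + 2
Check: 9972 + 2 = 9974

q = 831, r = 2


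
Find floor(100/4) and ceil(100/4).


100/4 = 25.0000
floor = 25
ceil = 25

floor = 25, ceil = 25


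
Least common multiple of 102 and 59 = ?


GCD(102, 59) = 1
LCM = 102*59/1 = 6018/1 = 6018

LCM = 6018


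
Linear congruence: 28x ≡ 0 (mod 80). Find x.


GCD(28, 80) = 4 divides 0
Divide: 7x ≡ 0 (mod 20)
x ≡ 0 (mod 20)


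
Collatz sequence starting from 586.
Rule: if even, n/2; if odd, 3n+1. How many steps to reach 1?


586 → 293 → 880 → 440 → 220 → 110 → 55 → 166 → 83 → 250 → 125 → 376 → 188 → 94 → 47 → 142 → 71 → 214 → 107 → 322 → 161 → 484 → 242 → 121 → 364 → 182 → 91 → 274 → 137 → 412 → 206 → 103 → 310 → 155 → 466 → 233 → 700 → 350 → 175 → 526 → 263 → 790 → 395 → 1186 → 593 → 1780 → 890 → 445 → 1336 → 668 → 334 → 167 → 502 → 251 → 754 → 377 → 1132 → 566 → 283 → 850 → 425 → 1276 → 638 → 319 → 958 → 479 → 1438 → 719 → 2158 → 1079 → 3238 → 1619 → 4858 → 2429 → 7288 → 3644 → 1822 → 911 → 2734 → 1367 → 4102 → 2051 → 6154 → 3077 → 9232 → 4616 → 2308 → 1154 → 577 → 1732 → 866 → 433 → 1300 → 650 → 325 → 976 → 488 → 244 → 122 → 61 → 184 → 92 → 46 → 23 → 70 → 35 → 106 → 53 → 160 → 80 → 40 → 20 → 10 → 5 → 16 → 8 → 4 → 2 → 1
Total steps = 118

118 steps


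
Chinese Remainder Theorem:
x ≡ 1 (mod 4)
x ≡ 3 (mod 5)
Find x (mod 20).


M = 4*5 = 20
M1 = M/4 = 5, M2 = M/5 = 4
M1^(-1) mod 4 = 1, M2^(-1) mod 5 = 4
x = 1*5*1 + 3*4*4 = 53
53 mod 20 = 13
Check: 13 mod 4 = 1 ✓, 13 mod 5 = 3 ✓

x ≡ 13 (mod 20)


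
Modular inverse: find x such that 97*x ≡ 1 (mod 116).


Use the extended Euclidean algorithm on (116, 97); each row r = 116*s + 97*t:
r=116, s=1, t=0
r=97, s=0, t=1
q=1: r=19, s=1, t=-1   [116*(1) + 97*(-1) = 19]
q=5: r=2, s=-5, t=6   [116*(-5) + 97*(6) = 2]
q=9: r=1, s=46, t=-55   [116*(46) + 97*(-55) = 1]
q=2: r=0, s=-97, t=116   [116*(-97) + 97*(116) = 0]
GCD = 1 with t = -55, so 97*(-55) ≡ 1 (mod 116)
Inverse = -55 mod 116 = 61
Check: 97 * 61 = 5917 ≡ 1 (mod 116)

97^(-1) ≡ 61 (mod 116)


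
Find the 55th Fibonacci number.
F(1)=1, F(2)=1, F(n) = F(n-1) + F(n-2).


Sequence: 1, 1, 2, 3, 5, 8, 13, 21, 34, 55, 89, 144, 233, 377, 610, 987, 1597, 2584, 4181, 6765, 10946, 17711, 28657, 46368, 75025, 121393, 196418, 317811, 514229, 832040, 1346269, 2178309, 3524578, 5702887, 9227465, 14930352, 24157817, 39088169, 63245986, 102334155, 165580141, 267914296, 433494437, 701408733, 1134903170, 1836311903, 2971215073, 4807526976, 7778742049, 12586269025, 20365011074, 32951280099, 53316291173, 86267571272, 139583862445
F(55) = 139583862445
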